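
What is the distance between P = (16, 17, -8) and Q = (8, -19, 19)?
d = √[(-8)² + (-36)² + (27)²] = √2089 = 45.71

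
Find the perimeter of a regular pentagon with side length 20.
Perimeter = number of sides * side length
Perimeter = 5 * 20
Perimeter = 100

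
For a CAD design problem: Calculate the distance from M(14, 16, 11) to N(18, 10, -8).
d = √[(4)² + (-6)² + (-19)²] = √413 = 20.32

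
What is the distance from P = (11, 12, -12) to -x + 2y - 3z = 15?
d = |(-1)(11) + 2(12) + (-3)(-12) - (15)| / √((-1)² + 2² + (-3)²) = 34/√14 = 9.087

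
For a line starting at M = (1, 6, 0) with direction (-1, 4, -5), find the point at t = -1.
P(-1) = (1 + (-1)(-1), 6 + 4(-1), 0 + (-5)(-1)) = (2, 2, 5)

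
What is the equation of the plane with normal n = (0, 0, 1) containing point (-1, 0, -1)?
d = n·P = (0)(-1) + (0)(0) + (1)(-1) = -1
Plane: z = -1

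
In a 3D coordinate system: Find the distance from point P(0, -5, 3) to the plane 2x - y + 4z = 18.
d = |2(0) + (-1)(-5) + 4(3) - (18)| / √(2² + (-1)² + 4²) = 1/√21 = 0.2182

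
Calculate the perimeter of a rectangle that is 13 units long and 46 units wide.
Perimeter = 2 * (length + width)
Perimeter = 2 * (13 + 46)
Perimeter = 2 * 59
Perimeter = 118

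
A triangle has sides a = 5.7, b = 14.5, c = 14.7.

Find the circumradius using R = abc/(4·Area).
s = (a+b+c)/2 = 17.45
Area = √(s(s-a)(s-b)(s-c)) = √(17.45·11.75·2.95·2.75) = 40.7844
R = abc/(4·Area) = (5.7·14.5·14.7)/(4·40.7844) = 1214.955/163.1376 = 7.447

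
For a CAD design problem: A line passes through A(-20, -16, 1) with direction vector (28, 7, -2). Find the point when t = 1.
P(1) = (-20 + 28(1), -16 + 7(1), 1 + (-2)(1)) = (8, -9, -1)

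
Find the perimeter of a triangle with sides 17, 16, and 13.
Perimeter = sum of all sides
Perimeter = 17 + 16 + 13
Perimeter = 46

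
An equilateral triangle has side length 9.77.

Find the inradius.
For an equilateral triangle, r = s/(2√3) where s is the side.
r = 9.77/(2√3) = 9.77/3.464102 = 2.82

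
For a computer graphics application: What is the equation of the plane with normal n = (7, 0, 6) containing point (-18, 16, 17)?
d = n·P = (7)(-18) + (0)(16) + (6)(17) = -24
Plane: 7x + 6z = -24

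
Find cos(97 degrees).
cos(97 degrees) = -0.1219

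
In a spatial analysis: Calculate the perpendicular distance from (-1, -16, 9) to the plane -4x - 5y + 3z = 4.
d = |(-4)(-1) + (-5)(-16) + 3(9) - (4)| / √((-4)² + (-5)² + 3²) = 107/√50 = 15.13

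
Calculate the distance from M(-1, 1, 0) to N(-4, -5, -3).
d = √[(-3)² + (-6)² + (-3)²] = √54 = 7.348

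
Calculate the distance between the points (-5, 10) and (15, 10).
Using the distance formula: d = sqrt((x₂-x₁)² + (y₂-y₁)²)
dx = 15 - (-5) = 20
dy = 10 - 10 = 0
d = sqrt(20² + 0²) = sqrt(400 + 0) = sqrt(400) = 20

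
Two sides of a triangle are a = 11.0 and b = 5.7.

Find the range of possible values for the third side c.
By the triangle inequality: |a - b| < c < a + b
|11.0 - 5.7| < c < 11.0 + 5.7
5.3 < c < 16.7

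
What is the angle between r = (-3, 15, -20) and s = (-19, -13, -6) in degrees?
r·s = -18, |r|² = 634, |s|² = 566
cos θ = -18/√358844 ≈ -0.03005
θ ≈ 91.72°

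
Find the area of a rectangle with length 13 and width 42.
Area = length * width
Area = 13 * 42
Area = 546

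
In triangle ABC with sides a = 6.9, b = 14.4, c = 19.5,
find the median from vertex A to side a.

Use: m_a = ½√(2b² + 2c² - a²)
m_a = ½√(2·14.4² + 2·19.5² - 6.9²)
m_a = ½√(414.72 + 760.5 - 47.61) = ½√1127.61 = 16.79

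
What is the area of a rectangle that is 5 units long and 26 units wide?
Area = length * width
Area = 5 * 26
Area = 130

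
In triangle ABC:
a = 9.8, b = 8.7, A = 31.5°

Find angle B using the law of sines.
sin(B)/b = sin(A)/a
sin(B) = b·sin(A)/a = 8.7·sin(31.5°)/9.8 = 0.463851
B = arcsin(0.463851) = 27.64°  (b ≤ a, so B ≤ A and the acute solution is unique)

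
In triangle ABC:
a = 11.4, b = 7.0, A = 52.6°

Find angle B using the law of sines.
sin(B)/b = sin(A)/a
sin(B) = b·sin(A)/a = 7.0·sin(52.6°)/11.4 = 0.487798
B = arcsin(0.487798) = 29.2°  (b ≤ a, so B ≤ A and the acute solution is unique)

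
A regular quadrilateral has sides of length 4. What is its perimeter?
Perimeter = number of sides * side length
Perimeter = 4 * 4
Perimeter = 16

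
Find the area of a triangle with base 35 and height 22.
Area = (1/2) * base * height
Area = (1/2) * 35 * 22
Area = 385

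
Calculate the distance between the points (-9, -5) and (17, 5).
Using the distance formula: d = sqrt((x₂-x₁)² + (y₂-y₁)²)
dx = 17 - (-9) = 26
dy = 5 - (-5) = 10
d = sqrt(26² + 10²) = sqrt(676 + 100) = sqrt(776) = 27.86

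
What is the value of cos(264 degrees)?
cos(264 degrees) = -0.1045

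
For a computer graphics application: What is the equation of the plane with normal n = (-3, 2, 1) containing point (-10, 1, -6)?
d = n·P = (-3)(-10) + (2)(1) + (1)(-6) = 26
Plane: -3x + 2y + z = 26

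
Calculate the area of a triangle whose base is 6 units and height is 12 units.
Area = (1/2) * base * height
Area = (1/2) * 6 * 12
Area = 36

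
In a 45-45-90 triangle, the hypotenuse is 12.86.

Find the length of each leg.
In a 45-45-90 triangle, hypotenuse = leg·√2  →  leg = hypotenuse/√2
leg = 12.86/√2 = 9.093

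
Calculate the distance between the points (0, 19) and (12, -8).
Using the distance formula: d = sqrt((x₂-x₁)² + (y₂-y₁)²)
dx = 12 - 0 = 12
dy = (-8) - 19 = -27
d = sqrt(12² + (-27)²) = sqrt(144 + 729) = sqrt(873) = 29.55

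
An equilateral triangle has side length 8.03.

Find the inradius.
For an equilateral triangle, r = s/(2√3) where s is the side.
r = 8.03/(2√3) = 8.03/3.464102 = 2.318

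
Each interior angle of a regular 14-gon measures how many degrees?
Interior angle of a regular n-gon = (n-2)*180/n
Interior angle = (14-2)*180/14
Interior angle = 12*180/14
Interior angle = 2160/14
Interior angle = 154.29 degrees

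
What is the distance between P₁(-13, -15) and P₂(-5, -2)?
Using the distance formula: d = sqrt((x₂-x₁)² + (y₂-y₁)²)
dx = (-5) - (-13) = 8
dy = (-2) - (-15) = 13
d = sqrt(8² + 13²) = sqrt(64 + 169) = sqrt(233) = 15.26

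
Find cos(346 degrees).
cos(346 degrees) = 0.9703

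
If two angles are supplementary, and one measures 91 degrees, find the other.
Supplementary angles sum to 180 degrees.
Other angle = 180 - 91
Other angle = 89 degrees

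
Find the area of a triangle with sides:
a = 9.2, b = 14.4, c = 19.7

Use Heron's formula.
s = (a+b+c)/2 = (9.2+14.4+19.7)/2 = 21.65
A = √(s(s-a)(s-b)(s-c)) = √(21.65·12.45·7.25·1.95)
A = √3810.66 = 61.73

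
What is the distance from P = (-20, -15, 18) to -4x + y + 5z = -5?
d = |(-4)(-20) + 1(-15) + 5(18) - (-5)| / √((-4)² + 1² + 5²) = 160/√42 = 24.69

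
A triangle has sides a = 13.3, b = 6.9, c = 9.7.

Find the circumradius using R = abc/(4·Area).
s = (a+b+c)/2 = 14.95
Area = √(s(s-a)(s-b)(s-c)) = √(14.95·1.65·8.05·5.25) = 32.2879
R = abc/(4·Area) = (13.3·6.9·9.7)/(4·32.2879) = 890.169/129.1516 = 6.892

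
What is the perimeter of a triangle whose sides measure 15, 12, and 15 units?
Perimeter = sum of all sides
Perimeter = 15 + 12 + 15
Perimeter = 42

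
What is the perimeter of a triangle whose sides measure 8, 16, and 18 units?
Perimeter = sum of all sides
Perimeter = 8 + 16 + 18
Perimeter = 42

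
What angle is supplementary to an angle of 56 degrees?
Supplementary angles sum to 180 degrees.
Other angle = 180 - 56
Other angle = 124 degrees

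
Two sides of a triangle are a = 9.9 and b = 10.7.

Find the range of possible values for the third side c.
By the triangle inequality: |a - b| < c < a + b
|9.9 - 10.7| < c < 9.9 + 10.7
0.8 < c < 20.6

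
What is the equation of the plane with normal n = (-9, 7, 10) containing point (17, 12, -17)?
d = n·P = (-9)(17) + (7)(12) + (10)(-17) = -239
Plane: -9x + 7y + 10z = -239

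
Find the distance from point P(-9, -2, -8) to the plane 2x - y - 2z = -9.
d = |2(-9) + (-1)(-2) + (-2)(-8) - (-9)| / √(2² + (-1)² + (-2)²) = 9/√9 = 3.0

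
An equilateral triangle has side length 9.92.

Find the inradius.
For an equilateral triangle, r = s/(2√3) where s is the side.
r = 9.92/(2√3) = 9.92/3.464102 = 2.864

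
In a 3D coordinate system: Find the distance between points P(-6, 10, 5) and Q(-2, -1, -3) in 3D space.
d = √[(4)² + (-11)² + (-8)²] = √201 = 14.18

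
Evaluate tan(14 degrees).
tan(14 degrees) = 0.2493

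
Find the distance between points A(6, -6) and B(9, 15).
Using the distance formula: d = sqrt((x₂-x₁)² + (y₂-y₁)²)
dx = 9 - 6 = 3
dy = 15 - (-6) = 21
d = sqrt(3² + 21²) = sqrt(9 + 441) = sqrt(450) = 21.21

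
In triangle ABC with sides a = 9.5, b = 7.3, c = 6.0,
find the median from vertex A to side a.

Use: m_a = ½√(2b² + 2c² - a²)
m_a = ½√(2·7.3² + 2·6.0² - 9.5²)
m_a = ½√(106.58 + 72 - 90.25) = ½√88.33 = 4.699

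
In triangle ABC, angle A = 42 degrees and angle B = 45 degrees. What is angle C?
Sum of angles in a triangle = 180 degrees
Third angle = 180 - 42 - 45
Third angle = 93 degrees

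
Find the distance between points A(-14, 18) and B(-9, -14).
Using the distance formula: d = sqrt((x₂-x₁)² + (y₂-y₁)²)
dx = (-9) - (-14) = 5
dy = (-14) - 18 = -32
d = sqrt(5² + (-32)²) = sqrt(25 + 1024) = sqrt(1049) = 32.39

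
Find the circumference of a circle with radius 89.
Circumference = 2 * pi * r
Circumference = 2 * pi * 89
Circumference = 559.20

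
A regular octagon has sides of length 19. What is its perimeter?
Perimeter = number of sides * side length
Perimeter = 8 * 19
Perimeter = 152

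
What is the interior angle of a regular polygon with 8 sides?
Interior angle of a regular n-gon = (n-2)*180/n
Interior angle = (8-2)*180/8
Interior angle = 6*180/8
Interior angle = 1080/8
Interior angle = 135 degrees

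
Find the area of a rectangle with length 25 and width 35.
Area = length * width
Area = 25 * 35
Area = 875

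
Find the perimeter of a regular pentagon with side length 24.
Perimeter = number of sides * side length
Perimeter = 5 * 24
Perimeter = 120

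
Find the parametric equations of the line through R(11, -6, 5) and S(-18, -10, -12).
Direction vector d = S - R = (-29, -4, -17)
x = 11 - 29t, y = -6 - 4t, z = 5 - 17t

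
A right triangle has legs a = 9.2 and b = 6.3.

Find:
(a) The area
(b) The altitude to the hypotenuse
(a) Area = ½ab = ½·9.2·6.3 = 28.98
(b) Hypotenuse c = √(9.2² + 6.3²) = √124.33 = 11.1503
    Area = ½·c·h_c  →  h_c = 2·Area/c = 2·28.98/11.1503 = 5.198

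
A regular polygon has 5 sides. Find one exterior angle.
Exterior angle of a regular n-gon = 360/n
Exterior angle = 360/5
Exterior angle = 72 degrees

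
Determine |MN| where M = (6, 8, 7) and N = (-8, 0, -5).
d = √[(-14)² + (-8)² + (-12)²] = √404 = 20.1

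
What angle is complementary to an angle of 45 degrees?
Complementary angles sum to 90 degrees.
Other angle = 90 - 45
Other angle = 45 degrees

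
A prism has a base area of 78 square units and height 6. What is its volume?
Volume = base area * height
Volume = 78 * 6
Volume = 468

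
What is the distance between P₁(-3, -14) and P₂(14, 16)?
Using the distance formula: d = sqrt((x₂-x₁)² + (y₂-y₁)²)
dx = 14 - (-3) = 17
dy = 16 - (-14) = 30
d = sqrt(17² + 30²) = sqrt(289 + 900) = sqrt(1189) = 34.48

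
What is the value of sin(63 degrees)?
sin(63 degrees) = 0.891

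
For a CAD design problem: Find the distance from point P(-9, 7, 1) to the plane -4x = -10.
d = |(-4)(-9) + 0(7) + 0(1) - (-10)| / √((-4)² + 0² + 0²) = 46/√16 = 11.5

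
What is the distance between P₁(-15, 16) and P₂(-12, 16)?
Using the distance formula: d = sqrt((x₂-x₁)² + (y₂-y₁)²)
dx = (-12) - (-15) = 3
dy = 16 - 16 = 0
d = sqrt(3² + 0²) = sqrt(9 + 0) = sqrt(9) = 3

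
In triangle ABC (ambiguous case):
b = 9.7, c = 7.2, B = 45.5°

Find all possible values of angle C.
sin(C)/c = sin(B)/b  →  sin(C) = c·sin(B)/b = 7.2·sin(45.5°)/9.7 = 0.529423
C₁ = arcsin(0.529423) = 31.97°,  C₂ = 180° - C₁ = 148.03°
Check C₂: A = 180° - 45.5° - 148.03° = -13.53° ≤ 0, rejected
C = 31.97° (one solution)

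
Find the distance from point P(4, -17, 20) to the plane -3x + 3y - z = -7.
d = |(-3)(4) + 3(-17) + (-1)(20) - (-7)| / √((-3)² + 3² + (-1)²) = 76/√19 = 17.44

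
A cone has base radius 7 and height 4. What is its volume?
Volume = (1/3) * pi * r² * h
Volume = (1/3) * pi * 7² * 4
Volume = (1/3) * pi * 49 * 4
Volume = (1/3) * pi * 196
Volume = 205.25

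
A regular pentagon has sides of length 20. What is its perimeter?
Perimeter = number of sides * side length
Perimeter = 5 * 20
Perimeter = 100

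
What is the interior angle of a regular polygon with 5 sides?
Interior angle of a regular n-gon = (n-2)*180/n
Interior angle = (5-2)*180/5
Interior angle = 3*180/5
Interior angle = 540/5
Interior angle = 108 degrees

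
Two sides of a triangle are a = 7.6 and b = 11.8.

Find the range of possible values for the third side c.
By the triangle inequality: |a - b| < c < a + b
|7.6 - 11.8| < c < 7.6 + 11.8
4.2 < c < 19.4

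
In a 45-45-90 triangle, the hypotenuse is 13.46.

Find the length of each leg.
In a 45-45-90 triangle, hypotenuse = leg·√2  →  leg = hypotenuse/√2
leg = 13.46/√2 = 9.518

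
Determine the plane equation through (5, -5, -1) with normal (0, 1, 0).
d = n·P = (0)(5) + (1)(-5) + (0)(-1) = -5
Plane: y = -5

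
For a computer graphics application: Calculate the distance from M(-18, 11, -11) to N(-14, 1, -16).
d = √[(4)² + (-10)² + (-5)²] = √141 = 11.87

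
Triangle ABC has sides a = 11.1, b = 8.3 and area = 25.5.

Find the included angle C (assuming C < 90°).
Area = ½ab·sin(C)  →  sin(C) = 2·Area/(ab)
sin(C) = 2·25.5/(11.1·8.3) = 0.553566
C = arcsin(0.553566) = 33.61°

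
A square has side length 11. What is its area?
Area = s²
Area = 11²
Area = 121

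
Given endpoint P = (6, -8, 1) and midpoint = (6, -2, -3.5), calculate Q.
Q = (2×6 - 6, 2×(-2) - (-8), 2×(-3.5) - 1) = (6, 4, -8)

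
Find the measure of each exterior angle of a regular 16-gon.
Exterior angle of a regular n-gon = 360/n
Exterior angle = 360/16
Exterior angle = 22.50 degrees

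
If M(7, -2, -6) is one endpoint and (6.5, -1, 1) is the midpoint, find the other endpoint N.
N = (2×6.5 - 7, 2×(-1) - (-2), 2×1 - (-6)) = (6, 0, 8)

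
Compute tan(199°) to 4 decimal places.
tan(199 degrees) = 0.3443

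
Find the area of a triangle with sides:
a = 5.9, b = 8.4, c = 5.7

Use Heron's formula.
s = (a+b+c)/2 = (5.9+8.4+5.7)/2 = 10
A = √(s(s-a)(s-b)(s-c)) = √(10·4.1·1.6·4.3)
A = √282.08 = 16.8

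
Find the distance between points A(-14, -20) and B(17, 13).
Using the distance formula: d = sqrt((x₂-x₁)² + (y₂-y₁)²)
dx = 17 - (-14) = 31
dy = 13 - (-20) = 33
d = sqrt(31² + 33²) = sqrt(961 + 1089) = sqrt(2050) = 45.28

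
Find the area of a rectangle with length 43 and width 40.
Area = length * width
Area = 43 * 40
Area = 1720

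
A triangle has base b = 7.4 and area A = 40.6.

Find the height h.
A = ½bh  →  h = 2A/b
h = 2·40.6/7.4 = 10.97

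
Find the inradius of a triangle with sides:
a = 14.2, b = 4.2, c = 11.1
s = (a+b+c)/2 = (14.2+4.2+11.1)/2 = 14.75
Area = √(s(s-a)(s-b)(s-c)) = √(14.75·0.55·10.55·3.65) = 17.6746
r = Area/s = 17.6746/14.75 = 1.198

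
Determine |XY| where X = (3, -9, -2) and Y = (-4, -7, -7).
d = √[(-7)² + (2)² + (-5)²] = √78 = 8.832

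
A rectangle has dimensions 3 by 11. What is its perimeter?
Perimeter = 2 * (length + width)
Perimeter = 2 * (3 + 11)
Perimeter = 2 * 14
Perimeter = 28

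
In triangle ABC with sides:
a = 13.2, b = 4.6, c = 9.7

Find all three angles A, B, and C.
By the law of cosines:
cos(A) = (b² + c² - a²)/(2bc) = -0.661026  →  A = 131.4°
cos(B) = (a² + c² - b²)/(2ac) = 0.965206  →  B = 15.16°
cos(C) = (a² + b² - c²)/(2ab) = 0.834239  →  C = 33.46°
Check: A + B + C = 180.0° ✓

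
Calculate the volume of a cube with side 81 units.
Volume = s³
Volume = 81³
Volume = 531441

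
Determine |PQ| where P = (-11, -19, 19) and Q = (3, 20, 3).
d = √[(14)² + (39)² + (-16)²] = √1973 = 44.42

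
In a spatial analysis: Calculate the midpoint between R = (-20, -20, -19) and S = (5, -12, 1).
Midpoint = ((-20+5)/2, (-20-12)/2, (-19+1)/2) = (-7.5, -16, -9)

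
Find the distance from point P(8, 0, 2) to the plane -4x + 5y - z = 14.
d = |(-4)(8) + 5(0) + (-1)(2) - (14)| / √((-4)² + 5² + (-1)²) = 48/√42 = 7.407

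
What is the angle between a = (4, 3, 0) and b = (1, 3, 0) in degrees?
a·b = 13, |a|² = 25, |b|² = 10
cos θ = 13/√250 ≈ 0.8222
θ ≈ 34.7°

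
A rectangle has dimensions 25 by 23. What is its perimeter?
Perimeter = 2 * (length + width)
Perimeter = 2 * (25 + 23)
Perimeter = 2 * 48
Perimeter = 96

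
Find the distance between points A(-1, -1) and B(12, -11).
Using the distance formula: d = sqrt((x₂-x₁)² + (y₂-y₁)²)
dx = 12 - (-1) = 13
dy = (-11) - (-1) = -10
d = sqrt(13² + (-10)²) = sqrt(169 + 100) = sqrt(269) = 16.40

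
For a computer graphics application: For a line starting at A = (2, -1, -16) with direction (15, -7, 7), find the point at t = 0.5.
P(0.5) = (2 + 15(0.5), -1 + (-7)(0.5), -16 + 7(0.5)) = (9.5, -4.5, -12.5)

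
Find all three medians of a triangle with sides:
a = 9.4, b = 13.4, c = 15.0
Using m_x = ½√(2y² + 2z² - x²):
m_a = ½√(2·13.4² + 2·15.0² - 9.4²) = ½√720.76 = 13.42
m_b = ½√(2·9.4² + 2·15.0² - 13.4²) = ½√447.16 = 10.57
m_c = ½√(2·9.4² + 2·13.4² - 15.0²) = ½√310.84 = 8.815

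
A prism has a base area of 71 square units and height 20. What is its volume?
Volume = base area * height
Volume = 71 * 20
Volume = 1420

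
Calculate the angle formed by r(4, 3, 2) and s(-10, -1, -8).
r·s = -59, |r|² = 29, |s|² = 165
cos θ = -59/√4785 ≈ -0.8529
θ ≈ 148.5°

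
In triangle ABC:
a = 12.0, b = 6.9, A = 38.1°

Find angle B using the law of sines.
sin(B)/b = sin(A)/a
sin(B) = b·sin(A)/a = 6.9·sin(38.1°)/12.0 = 0.354796
B = arcsin(0.354796) = 20.78°  (b ≤ a, so B ≤ A and the acute solution is unique)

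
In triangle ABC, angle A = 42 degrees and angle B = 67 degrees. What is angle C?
Sum of angles in a triangle = 180 degrees
Third angle = 180 - 42 - 67
Third angle = 71 degrees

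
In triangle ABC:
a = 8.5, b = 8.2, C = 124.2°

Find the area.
Using A = ½ab·sin(C):
A = ½·8.5·8.2·sin(124.2°) = ½·69.7·0.827081 = 28.82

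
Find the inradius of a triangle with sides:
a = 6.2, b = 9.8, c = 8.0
s = (a+b+c)/2 = (6.2+9.8+8.0)/2 = 12
Area = √(s(s-a)(s-b)(s-c)) = √(12·5.8·2.2·4) = 24.7483
r = Area/s = 24.7483/12 = 2.062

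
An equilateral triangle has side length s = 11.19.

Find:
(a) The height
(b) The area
(a) Height h = s·√3/2 = 11.19·√3/2 = 9.691
(b) Area = (√3/4)·s² = (√3/4)·11.19² = (√3/4)·125.216 = 54.22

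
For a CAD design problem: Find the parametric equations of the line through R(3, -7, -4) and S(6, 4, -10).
Direction vector d = S - R = (3, 11, -6)
x = 3 + 3t, y = -7 + 11t, z = -4 - 6t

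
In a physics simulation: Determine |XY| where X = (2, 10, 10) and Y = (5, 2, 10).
d = √[(3)² + (-8)² + (0)²] = √73 = 8.544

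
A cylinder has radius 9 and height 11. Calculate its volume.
Volume = pi * r² * h
Volume = pi * 9² * 11
Volume = pi * 81 * 11
Volume = pi * 891
Volume = 2799.16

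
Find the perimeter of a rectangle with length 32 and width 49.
Perimeter = 2 * (length + width)
Perimeter = 2 * (32 + 49)
Perimeter = 2 * 81
Perimeter = 162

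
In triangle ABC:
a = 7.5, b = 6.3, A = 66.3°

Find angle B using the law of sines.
sin(B)/b = sin(A)/a
sin(B) = b·sin(A)/a = 6.3·sin(66.3°)/7.5 = 0.769157
B = arcsin(0.769157) = 50.28°  (b ≤ a, so B ≤ A and the acute solution is unique)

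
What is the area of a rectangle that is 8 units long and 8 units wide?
Area = length * width
Area = 8 * 8
Area = 64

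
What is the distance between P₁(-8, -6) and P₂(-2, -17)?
Using the distance formula: d = sqrt((x₂-x₁)² + (y₂-y₁)²)
dx = (-2) - (-8) = 6
dy = (-17) - (-6) = -11
d = sqrt(6² + (-11)²) = sqrt(36 + 121) = sqrt(157) = 12.53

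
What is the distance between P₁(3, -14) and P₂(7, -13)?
Using the distance formula: d = sqrt((x₂-x₁)² + (y₂-y₁)²)
dx = 7 - 3 = 4
dy = (-13) - (-14) = 1
d = sqrt(4² + 1²) = sqrt(16 + 1) = sqrt(17) = 4.12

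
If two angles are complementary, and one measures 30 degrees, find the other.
Complementary angles sum to 90 degrees.
Other angle = 90 - 30
Other angle = 60 degrees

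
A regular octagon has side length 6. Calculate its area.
For a regular 8-gon with side length s = 6:
Apothem a = s / (2*tan(pi/8)) = 6 / (2*tan(pi/8)) ≈ 7.2426
Perimeter P = 8 * 6 = 48
Area = (1/2) * P * a = (1/2) * 48 * 7.2426 = 173.82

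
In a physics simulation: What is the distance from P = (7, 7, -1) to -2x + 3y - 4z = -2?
d = |(-2)(7) + 3(7) + (-4)(-1) - (-2)| / √((-2)² + 3² + (-4)²) = 13/√29 = 2.414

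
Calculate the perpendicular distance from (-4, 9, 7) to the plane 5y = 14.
d = |0(-4) + 5(9) + 0(7) - (14)| / √(0² + 5² + 0²) = 31/√25 = 6.2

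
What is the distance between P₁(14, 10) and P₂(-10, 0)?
Using the distance formula: d = sqrt((x₂-x₁)² + (y₂-y₁)²)
dx = (-10) - 14 = -24
dy = 0 - 10 = -10
d = sqrt((-24)² + (-10)²) = sqrt(576 + 100) = sqrt(676) = 26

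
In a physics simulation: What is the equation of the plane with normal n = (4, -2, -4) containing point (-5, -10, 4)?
d = n·P = (4)(-5) + (-2)(-10) + (-4)(4) = -16
Plane: 4x - 2y - 4z = -16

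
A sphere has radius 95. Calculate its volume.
Volume = (4/3) * pi * r³
Volume = (4/3) * pi * 95³
Volume = (4/3) * pi * 857375
Volume = 3591364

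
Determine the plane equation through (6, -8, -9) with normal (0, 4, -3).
d = n·P = (0)(6) + (4)(-8) + (-3)(-9) = -5
Plane: 4y - 3z = -5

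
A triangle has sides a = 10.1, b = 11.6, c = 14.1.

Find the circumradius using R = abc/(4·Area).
s = (a+b+c)/2 = 17.9
Area = √(s(s-a)(s-b)(s-c)) = √(17.9·7.8·6.3·3.8) = 57.8144
R = abc/(4·Area) = (10.1·11.6·14.1)/(4·57.8144) = 1651.956/231.2576 = 7.143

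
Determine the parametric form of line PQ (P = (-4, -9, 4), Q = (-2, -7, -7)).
Direction vector d = Q - P = (2, 2, -11)
x = -4 + 2t, y = -9 + 2t, z = 4 - 11t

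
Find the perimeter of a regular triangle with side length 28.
Perimeter = number of sides * side length
Perimeter = 3 * 28
Perimeter = 84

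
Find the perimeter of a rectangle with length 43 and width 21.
Perimeter = 2 * (length + width)
Perimeter = 2 * (43 + 21)
Perimeter = 2 * 64
Perimeter = 128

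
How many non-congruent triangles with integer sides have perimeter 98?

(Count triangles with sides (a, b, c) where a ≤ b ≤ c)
With a ≤ b ≤ c and a + b + c = 98, the triangle inequality a + b > c gives c < 98/2, so c ≤ 48.
Iterate a from 1 to ⌊p/3⌋ = 32; for each a, b ranges from a to ⌊(p−a)/2⌋ with c = p − a − b, keeping only c ≥ b.
Triples: (2, 48, 48), (3, 47, 48), (4, 46, 48), …
Count = 200 triangles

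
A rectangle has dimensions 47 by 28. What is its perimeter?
Perimeter = 2 * (length + width)
Perimeter = 2 * (47 + 28)
Perimeter = 2 * 75
Perimeter = 150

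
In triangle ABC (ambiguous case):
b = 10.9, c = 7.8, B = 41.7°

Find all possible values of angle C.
sin(C)/c = sin(B)/b  →  sin(C) = c·sin(B)/b = 7.8·sin(41.7°)/10.9 = 0.476036
C₁ = arcsin(0.476036) = 28.43°,  C₂ = 180° - C₁ = 151.57°
Check C₂: A = 180° - 41.7° - 151.57° = -13.27° ≤ 0, rejected
C = 28.43° (one solution)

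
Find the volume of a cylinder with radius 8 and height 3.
Volume = pi * r² * h
Volume = pi * 8² * 3
Volume = pi * 64 * 3
Volume = pi * 192
Volume = 603.19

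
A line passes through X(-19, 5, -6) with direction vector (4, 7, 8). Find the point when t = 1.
P(1) = (-19 + 4(1), 5 + 7(1), -6 + 8(1)) = (-15, 12, 2)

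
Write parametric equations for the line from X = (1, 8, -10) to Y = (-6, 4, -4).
Direction vector d = Y - X = (-7, -4, 6)
x = 1 - 7t, y = 8 - 4t, z = -10 + 6t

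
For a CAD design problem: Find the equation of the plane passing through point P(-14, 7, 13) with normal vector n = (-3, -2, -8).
d = n·P = (-3)(-14) + (-2)(7) + (-8)(13) = -76
Plane: -3x - 2y - 8z = -76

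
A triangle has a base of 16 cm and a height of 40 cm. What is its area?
Area = (1/2) * base * height
Area = (1/2) * 16 * 40
Area = 320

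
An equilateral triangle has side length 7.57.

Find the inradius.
For an equilateral triangle, r = s/(2√3) where s is the side.
r = 7.57/(2√3) = 7.57/3.464102 = 2.185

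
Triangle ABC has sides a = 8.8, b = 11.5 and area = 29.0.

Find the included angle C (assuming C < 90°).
Area = ½ab·sin(C)  →  sin(C) = 2·Area/(ab)
sin(C) = 2·29.0/(8.8·11.5) = 0.573123
C = arcsin(0.573123) = 34.97°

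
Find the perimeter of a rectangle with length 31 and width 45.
Perimeter = 2 * (length + width)
Perimeter = 2 * (31 + 45)
Perimeter = 2 * 76
Perimeter = 152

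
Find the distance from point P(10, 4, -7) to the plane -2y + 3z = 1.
d = |0(10) + (-2)(4) + 3(-7) - (1)| / √(0² + (-2)² + 3²) = 30/√13 = 8.321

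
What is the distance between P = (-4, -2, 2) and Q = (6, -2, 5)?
d = √[(10)² + (0)² + (3)²] = √109 = 10.44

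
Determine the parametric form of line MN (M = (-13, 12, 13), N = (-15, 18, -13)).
Direction vector d = N - M = (-2, 6, -26)
x = -13 - 2t, y = 12 + 6t, z = 13 - 26t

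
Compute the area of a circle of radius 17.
Area = pi * r²
Area = pi * 17²
Area = pi * 289
Area = 907.92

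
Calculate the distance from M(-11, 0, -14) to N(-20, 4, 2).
d = √[(-9)² + (4)² + (16)²] = √353 = 18.79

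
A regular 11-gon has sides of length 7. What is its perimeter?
Perimeter = number of sides * side length
Perimeter = 11 * 7
Perimeter = 77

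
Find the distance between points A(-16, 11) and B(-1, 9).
Using the distance formula: d = sqrt((x₂-x₁)² + (y₂-y₁)²)
dx = (-1) - (-16) = 15
dy = 9 - 11 = -2
d = sqrt(15² + (-2)²) = sqrt(225 + 4) = sqrt(229) = 15.13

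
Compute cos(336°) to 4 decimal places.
cos(336 degrees) = 0.9135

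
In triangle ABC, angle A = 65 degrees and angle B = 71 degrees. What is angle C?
Sum of angles in a triangle = 180 degrees
Third angle = 180 - 65 - 71
Third angle = 44 degrees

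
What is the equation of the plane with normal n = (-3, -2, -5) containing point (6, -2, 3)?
d = n·P = (-3)(6) + (-2)(-2) + (-5)(3) = -29
Plane: -3x - 2y - 5z = -29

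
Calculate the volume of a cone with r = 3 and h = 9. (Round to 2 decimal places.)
Volume = (1/3) * pi * r² * h
Volume = (1/3) * pi * 3² * 9
Volume = (1/3) * pi * 9 * 9
Volume = (1/3) * pi * 81
Volume = 84.82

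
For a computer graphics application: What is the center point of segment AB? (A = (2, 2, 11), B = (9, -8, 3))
Midpoint = ((2+9)/2, (2-8)/2, (11+3)/2) = (5.5, -3, 7)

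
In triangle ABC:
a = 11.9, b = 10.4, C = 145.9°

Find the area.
Using A = ½ab·sin(C):
A = ½·11.9·10.4·sin(145.9°) = ½·123.76·0.560639 = 34.69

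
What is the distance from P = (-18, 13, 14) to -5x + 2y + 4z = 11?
d = |(-5)(-18) + 2(13) + 4(14) - (11)| / √((-5)² + 2² + 4²) = 161/√45 = 24.0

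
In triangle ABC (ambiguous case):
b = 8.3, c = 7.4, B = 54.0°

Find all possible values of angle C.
sin(C)/c = sin(B)/b  →  sin(C) = c·sin(B)/b = 7.4·sin(54.0°)/8.3 = 0.721292
C₁ = arcsin(0.721292) = 46.16°,  C₂ = 180° - C₁ = 133.84°
Check C₂: A = 180° - 54.0° - 133.84° = -7.84° ≤ 0, rejected
C = 46.16° (one solution)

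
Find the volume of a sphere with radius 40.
Volume = (4/3) * pi * r³
Volume = (4/3) * pi * 40³
Volume = (4/3) * pi * 64000
Volume = 268082.57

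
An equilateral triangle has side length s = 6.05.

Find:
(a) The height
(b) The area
(a) Height h = s·√3/2 = 6.05·√3/2 = 5.239
(b) Area = (√3/4)·s² = (√3/4)·6.05² = (√3/4)·36.6025 = 15.85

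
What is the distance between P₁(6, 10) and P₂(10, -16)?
Using the distance formula: d = sqrt((x₂-x₁)² + (y₂-y₁)²)
dx = 10 - 6 = 4
dy = (-16) - 10 = -26
d = sqrt(4² + (-26)²) = sqrt(16 + 676) = sqrt(692) = 26.31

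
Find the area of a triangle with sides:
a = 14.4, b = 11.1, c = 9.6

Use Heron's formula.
s = (a+b+c)/2 = (14.4+11.1+9.6)/2 = 17.55
A = √(s(s-a)(s-b)(s-c)) = √(17.55·3.15·6.45·7.95)
A = √2834.75 = 53.24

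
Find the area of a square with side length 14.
Area = s²
Area = 14²
Area = 196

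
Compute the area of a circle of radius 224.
Area = pi * r²
Area = pi * 224²
Area = pi * 50176
Area = 157632.55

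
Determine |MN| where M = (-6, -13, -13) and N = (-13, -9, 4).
d = √[(-7)² + (4)² + (17)²] = √354 = 18.81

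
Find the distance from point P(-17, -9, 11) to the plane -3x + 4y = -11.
d = |(-3)(-17) + 4(-9) + 0(11) - (-11)| / √((-3)² + 4² + 0²) = 26/√25 = 5.2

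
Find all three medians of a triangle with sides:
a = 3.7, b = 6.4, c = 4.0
Using m_x = ½√(2y² + 2z² - x²):
m_a = ½√(2·6.4² + 2·4.0² - 3.7²) = ½√100.23 = 5.006
m_b = ½√(2·3.7² + 2·4.0² - 6.4²) = ½√18.42 = 2.146
m_c = ½√(2·3.7² + 2·6.4² - 4.0²) = ½√93.3 = 4.83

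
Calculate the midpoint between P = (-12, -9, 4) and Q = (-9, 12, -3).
Midpoint = ((-12-9)/2, (-9+12)/2, (4-3)/2) = (-10.5, 1.5, 0.5)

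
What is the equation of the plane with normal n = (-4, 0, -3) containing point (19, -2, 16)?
d = n·P = (-4)(19) + (0)(-2) + (-3)(16) = -124
Plane: -4x - 3z = -124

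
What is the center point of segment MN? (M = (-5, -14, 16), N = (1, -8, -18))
Midpoint = ((-5+1)/2, (-14-8)/2, (16-18)/2) = (-2, -11, -1)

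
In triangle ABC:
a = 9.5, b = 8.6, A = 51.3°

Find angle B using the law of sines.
sin(B)/b = sin(A)/a
sin(B) = b·sin(A)/a = 8.6·sin(51.3°)/9.5 = 0.706495
B = arcsin(0.706495) = 44.95°  (b ≤ a, so B ≤ A and the acute solution is unique)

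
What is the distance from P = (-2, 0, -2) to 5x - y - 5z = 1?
d = |5(-2) + (-1)(0) + (-5)(-2) - (1)| / √(5² + (-1)² + (-5)²) = 1/√51 = 0.14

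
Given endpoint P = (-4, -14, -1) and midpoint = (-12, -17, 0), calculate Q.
Q = (2×(-12) - (-4), 2×(-17) - (-14), 2×0 - (-1)) = (-20, -20, 1)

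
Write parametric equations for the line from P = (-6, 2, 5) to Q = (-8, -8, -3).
Direction vector d = Q - P = (-2, -10, -8)
x = -6 - 2t, y = 2 - 10t, z = 5 - 8t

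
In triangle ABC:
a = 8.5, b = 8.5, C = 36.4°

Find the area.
Using A = ½ab·sin(C):
A = ½·8.5·8.5·sin(36.4°) = ½·72.25·0.593419 = 21.44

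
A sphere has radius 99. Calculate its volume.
Volume = (4/3) * pi * r³
Volume = (4/3) * pi * 99³
Volume = (4/3) * pi * 970299
Volume = 4064378.95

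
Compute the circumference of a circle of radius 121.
Circumference = 2 * pi * r
Circumference = 2 * pi * 121
Circumference = 760.27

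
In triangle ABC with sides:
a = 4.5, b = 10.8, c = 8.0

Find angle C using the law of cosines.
cos(C) = (a² + b² - c²)/(2ab)
cos(C) = (4.5² + 10.8² - 8.0²)/(2·4.5·10.8) = 72.89/97.2 = 0.749897
C = arccos(0.749897) = 41.42°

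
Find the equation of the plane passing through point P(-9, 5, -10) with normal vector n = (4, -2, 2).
d = n·P = (4)(-9) + (-2)(5) + (2)(-10) = -66
Plane: 4x - 2y + 2z = -66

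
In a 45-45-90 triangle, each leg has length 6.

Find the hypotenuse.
Hypotenuse = 6√2 = 8.485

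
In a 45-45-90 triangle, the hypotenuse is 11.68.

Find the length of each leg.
In a 45-45-90 triangle, hypotenuse = leg·√2  →  leg = hypotenuse/√2
leg = 11.68/√2 = 8.259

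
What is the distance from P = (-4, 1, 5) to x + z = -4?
d = |1(-4) + 0(1) + 1(5) - (-4)| / √(1² + 0² + 1²) = 5/√2 = 3.536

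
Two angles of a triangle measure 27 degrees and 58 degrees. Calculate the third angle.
Sum of angles in a triangle = 180 degrees
Third angle = 180 - 27 - 58
Third angle = 95 degrees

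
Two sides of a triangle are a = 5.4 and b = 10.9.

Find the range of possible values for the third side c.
By the triangle inequality: |a - b| < c < a + b
|5.4 - 10.9| < c < 5.4 + 10.9
5.5 < c < 16.3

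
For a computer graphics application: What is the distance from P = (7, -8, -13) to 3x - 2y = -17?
d = |3(7) + (-2)(-8) + 0(-13) - (-17)| / √(3² + (-2)² + 0²) = 54/√13 = 14.98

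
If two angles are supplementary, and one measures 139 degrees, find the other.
Supplementary angles sum to 180 degrees.
Other angle = 180 - 139
Other angle = 41 degrees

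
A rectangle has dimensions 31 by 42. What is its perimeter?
Perimeter = 2 * (length + width)
Perimeter = 2 * (31 + 42)
Perimeter = 2 * 73
Perimeter = 146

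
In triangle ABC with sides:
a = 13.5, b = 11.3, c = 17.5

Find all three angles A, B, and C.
By the law of cosines:
cos(A) = (b² + c² - a²)/(2bc) = 0.636384  →  A = 50.48°
cos(B) = (a² + c² - b²)/(2ac) = 0.763619  →  B = 40.22°
cos(C) = (a² + b² - c²)/(2ab) = 0.012094  →  C = 89.31°
Check: A + B + C = 180.0° ✓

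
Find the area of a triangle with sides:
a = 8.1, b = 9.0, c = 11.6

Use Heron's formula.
s = (a+b+c)/2 = (8.1+9.0+11.6)/2 = 14.35
A = √(s(s-a)(s-b)(s-c)) = √(14.35·6.25·5.35·2.75)
A = √1319.53 = 36.33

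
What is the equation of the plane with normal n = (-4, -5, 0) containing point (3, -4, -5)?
d = n·P = (-4)(3) + (-5)(-4) + (0)(-5) = 8
Plane: -4x - 5y = 8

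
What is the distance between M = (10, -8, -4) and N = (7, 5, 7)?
d = √[(-3)² + (13)² + (11)²] = √299 = 17.29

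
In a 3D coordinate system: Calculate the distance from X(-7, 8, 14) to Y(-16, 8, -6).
d = √[(-9)² + (0)² + (-20)²] = √481 = 21.93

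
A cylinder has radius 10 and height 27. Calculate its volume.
Volume = pi * r² * h
Volume = pi * 10² * 27
Volume = pi * 100 * 27
Volume = pi * 2700
Volume = 8482.30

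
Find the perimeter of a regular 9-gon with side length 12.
Perimeter = number of sides * side length
Perimeter = 9 * 12
Perimeter = 108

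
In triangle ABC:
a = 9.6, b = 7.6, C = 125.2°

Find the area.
Using A = ½ab·sin(C):
A = ½·9.6·7.6·sin(125.2°) = ½·72.96·0.817145 = 29.81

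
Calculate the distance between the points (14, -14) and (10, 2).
Using the distance formula: d = sqrt((x₂-x₁)² + (y₂-y₁)²)
dx = 10 - 14 = -4
dy = 2 - (-14) = 16
d = sqrt((-4)² + 16²) = sqrt(16 + 256) = sqrt(272) = 16.49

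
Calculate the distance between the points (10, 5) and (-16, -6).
Using the distance formula: d = sqrt((x₂-x₁)² + (y₂-y₁)²)
dx = (-16) - 10 = -26
dy = (-6) - 5 = -11
d = sqrt((-26)² + (-11)²) = sqrt(676 + 121) = sqrt(797) = 28.23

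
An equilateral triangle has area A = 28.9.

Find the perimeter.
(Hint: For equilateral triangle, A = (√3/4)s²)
A = (√3/4)s²  →  s² = 4A/√3 = 4·28.9/√3 = 66.7417
s = 8.16956
Perimeter = 3s = 24.51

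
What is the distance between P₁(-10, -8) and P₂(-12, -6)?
Using the distance formula: d = sqrt((x₂-x₁)² + (y₂-y₁)²)
dx = (-12) - (-10) = -2
dy = (-6) - (-8) = 2
d = sqrt((-2)² + 2²) = sqrt(4 + 4) = sqrt(8) = 2.83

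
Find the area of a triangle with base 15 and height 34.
Area = (1/2) * base * height
Area = (1/2) * 15 * 34
Area = 255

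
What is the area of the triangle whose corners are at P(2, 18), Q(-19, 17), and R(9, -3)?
Using the coordinate formula: Area = (1/2)|x₁(y₂-y₃) + x₂(y₃-y₁) + x₃(y₁-y₂)|
Area = (1/2)|2(17-(-3)) + (-19)((-3)-18) + 9(18-17)|
Area = (1/2)|2*20 + (-19)*(-21) + 9*1|
Area = (1/2)|40 + 399 + 9|
Area = (1/2)*448 = 224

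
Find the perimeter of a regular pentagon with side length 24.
Perimeter = number of sides * side length
Perimeter = 5 * 24
Perimeter = 120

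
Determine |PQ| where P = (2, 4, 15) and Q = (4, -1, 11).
d = √[(2)² + (-5)² + (-4)²] = √45 = 6.708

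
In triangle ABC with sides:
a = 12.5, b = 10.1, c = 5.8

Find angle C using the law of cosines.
cos(C) = (a² + b² - c²)/(2ab)
cos(C) = (12.5² + 10.1² - 5.8²)/(2·12.5·10.1) = 224.62/252.5 = 0.889584
C = arccos(0.889584) = 27.18°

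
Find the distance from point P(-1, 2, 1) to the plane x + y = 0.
d = |1(-1) + 1(2) + 0(1) - (0)| / √(1² + 1² + 0²) = 1/√2 = 0.7071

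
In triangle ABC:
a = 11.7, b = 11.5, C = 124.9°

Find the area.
Using A = ½ab·sin(C):
A = ½·11.7·11.5·sin(124.9°) = ½·134.55·0.820152 = 55.18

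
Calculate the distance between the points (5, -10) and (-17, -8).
Using the distance formula: d = sqrt((x₂-x₁)² + (y₂-y₁)²)
dx = (-17) - 5 = -22
dy = (-8) - (-10) = 2
d = sqrt((-22)² + 2²) = sqrt(484 + 4) = sqrt(488) = 22.09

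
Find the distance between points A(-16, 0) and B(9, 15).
Using the distance formula: d = sqrt((x₂-x₁)² + (y₂-y₁)²)
dx = 9 - (-16) = 25
dy = 15 - 0 = 15
d = sqrt(25² + 15²) = sqrt(625 + 225) = sqrt(850) = 29.15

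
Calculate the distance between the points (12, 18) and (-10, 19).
Using the distance formula: d = sqrt((x₂-x₁)² + (y₂-y₁)²)
dx = (-10) - 12 = -22
dy = 19 - 18 = 1
d = sqrt((-22)² + 1²) = sqrt(484 + 1) = sqrt(485) = 22.02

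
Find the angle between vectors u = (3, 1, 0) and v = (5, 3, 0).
u·v = 18, |u|² = 10, |v|² = 34
cos θ = 18/√340 ≈ 0.9762
θ ≈ 12.53°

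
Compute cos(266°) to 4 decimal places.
cos(266 degrees) = -0.0698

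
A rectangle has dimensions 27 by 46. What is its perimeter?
Perimeter = 2 * (length + width)
Perimeter = 2 * (27 + 46)
Perimeter = 2 * 73
Perimeter = 146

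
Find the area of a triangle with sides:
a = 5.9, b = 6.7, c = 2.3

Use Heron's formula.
s = (a+b+c)/2 = (5.9+6.7+2.3)/2 = 7.45
A = √(s(s-a)(s-b)(s-c)) = √(7.45·1.55·0.75·5.15)
A = √44.6022 = 6.678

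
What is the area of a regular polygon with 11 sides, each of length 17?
For a regular 11-gon with side length s = 17:
Apothem a = s / (2*tan(pi/11)) = 17 / (2*tan(pi/11)) ≈ 28.9483
Perimeter P = 11 * 17 = 187
Area = (1/2) * P * a = (1/2) * 187 * 28.9483 = 2706.67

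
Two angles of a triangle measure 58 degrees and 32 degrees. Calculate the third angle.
Sum of angles in a triangle = 180 degrees
Third angle = 180 - 58 - 32
Third angle = 90 degrees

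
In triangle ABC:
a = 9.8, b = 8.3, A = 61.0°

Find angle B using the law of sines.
sin(B)/b = sin(A)/a
sin(B) = b·sin(A)/a = 8.3·sin(61.0°)/9.8 = 0.740749
B = arcsin(0.740749) = 47.8°  (b ≤ a, so B ≤ A and the acute solution is unique)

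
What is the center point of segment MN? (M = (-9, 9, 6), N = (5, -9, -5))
Midpoint = ((-9+5)/2, (9-9)/2, (6-5)/2) = (-2, 0, 0.5)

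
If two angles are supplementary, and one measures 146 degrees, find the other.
Supplementary angles sum to 180 degrees.
Other angle = 180 - 146
Other angle = 34 degrees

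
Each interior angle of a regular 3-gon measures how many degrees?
Interior angle of a regular n-gon = (n-2)*180/n
Interior angle = (3-2)*180/3
Interior angle = 1*180/3
Interior angle = 180/3
Interior angle = 60 degrees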